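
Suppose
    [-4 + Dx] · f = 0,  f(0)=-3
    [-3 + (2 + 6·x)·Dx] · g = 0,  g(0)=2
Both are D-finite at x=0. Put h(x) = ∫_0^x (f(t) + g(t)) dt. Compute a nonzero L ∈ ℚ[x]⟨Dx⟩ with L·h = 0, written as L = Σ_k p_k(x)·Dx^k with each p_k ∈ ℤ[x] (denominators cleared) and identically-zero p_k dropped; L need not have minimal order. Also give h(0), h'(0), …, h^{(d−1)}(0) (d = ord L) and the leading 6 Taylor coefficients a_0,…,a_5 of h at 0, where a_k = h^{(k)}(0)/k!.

L = (132 + 288·x)·Dx + (-73 - 384·x - 576·x^2)·Dx^2 + (10 + 78·x + 144·x^2)·Dx^3  (order 3).
h: a_k = 0, -1, -9/2, -35/4, -229/32, -2453/320, …
ICs: h(0) = 0, h′(0) = -1, h′′(0) = -9.

f: a_k = -3, -12, -24, -32, -32, -128/5, …
g: a_k = 2, 3, -9/4, 27/8, -405/64, 1701/128, …
Weyl lclm of L_f,L_g ⇒ L₀ (ord ≤ 2).
h=∫h₀ ⇒ L = L₀·Dx.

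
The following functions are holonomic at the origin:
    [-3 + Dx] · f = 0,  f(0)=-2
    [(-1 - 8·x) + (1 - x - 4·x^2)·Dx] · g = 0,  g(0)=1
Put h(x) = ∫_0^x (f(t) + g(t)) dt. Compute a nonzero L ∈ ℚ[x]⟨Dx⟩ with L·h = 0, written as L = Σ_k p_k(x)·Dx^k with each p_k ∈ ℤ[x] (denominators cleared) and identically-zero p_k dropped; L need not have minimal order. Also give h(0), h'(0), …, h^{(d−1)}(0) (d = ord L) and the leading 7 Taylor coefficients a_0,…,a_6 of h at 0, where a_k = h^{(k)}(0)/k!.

f: a_k = -2, -6, -9, -9, -27/4, -81/20, -81/40, …
g: a_k = 1, 1, 5, 9, 29, 65, 181, …
L₀ := lclm(L_f,L_g); ord L₀ ≤ 1+1.
h=∫h₀ ⇒ L = L₀·Dx.
L = (21 + 9·x + 396·x^2 + 288·x^3)·Dx + (-1 - 42·x - 159·x^2 + 72·x^3 + 144·x^4)·Dx^2 + (-2 + 13·x + 9·x^2 - 56·x^3 - 48·x^4)·Dx^3  (order 3).
h: a_k = 0, -1, -5/2, -4/3, 0, 89/20, 1219/120, …
ICs: h(0) = 0, h′(0) = -1, h′′(0) = -5.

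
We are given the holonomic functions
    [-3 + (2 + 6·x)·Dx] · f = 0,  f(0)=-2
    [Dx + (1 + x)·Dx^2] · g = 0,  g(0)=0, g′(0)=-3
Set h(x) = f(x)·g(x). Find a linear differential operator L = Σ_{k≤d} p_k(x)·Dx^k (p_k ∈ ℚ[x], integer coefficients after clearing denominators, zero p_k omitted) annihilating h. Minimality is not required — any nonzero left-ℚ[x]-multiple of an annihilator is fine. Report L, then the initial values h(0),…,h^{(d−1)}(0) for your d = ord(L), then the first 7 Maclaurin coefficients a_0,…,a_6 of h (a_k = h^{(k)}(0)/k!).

L = (21 + 9·x) + (-8 - 24·x)·Dx + (4 + 28·x + 60·x^2 + 36·x^3)·Dx^2  (order 2).
h: a_k = 0, 6, 6, -37/4, 15, -8751/320, 17671/320, …
ICs: h(0) = 0, h′(0) = 6.

f: a_k = -2, -3, 9/4, -27/8, 405/64, -1701/128, 15309/512, …
g: a_k = 0, -3, 3/2, -1, 3/4, -3/5, 1/2, …
h₀=f·g: eliminate ⇒ L₀, order ≤ 1·2.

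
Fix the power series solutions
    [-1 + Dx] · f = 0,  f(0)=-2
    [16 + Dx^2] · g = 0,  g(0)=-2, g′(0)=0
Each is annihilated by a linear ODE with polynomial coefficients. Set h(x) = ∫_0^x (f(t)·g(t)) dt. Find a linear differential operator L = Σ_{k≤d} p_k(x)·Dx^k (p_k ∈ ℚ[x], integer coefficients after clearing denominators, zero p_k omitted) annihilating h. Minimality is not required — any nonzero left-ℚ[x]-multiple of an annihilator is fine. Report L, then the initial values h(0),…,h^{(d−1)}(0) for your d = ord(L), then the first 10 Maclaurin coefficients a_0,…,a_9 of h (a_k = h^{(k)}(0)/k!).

f: a_k = -2, -2, -1, -1/3, -1/12, -1/60, -1/360, -1/2520, -1/20160, -1/181440, …
g: a_k = -2, 0, 16, 0, -64/3, 0, 512/45, 0, -1024/315, 0, …
L₀ := L_f ⊗_s L_g (sym. prod.), ord ≤ 2.
∫: right-multiply L₀ by Dx.
L = 17·Dx - 2·Dx^2 + Dx^3  (order 3).
h: a_k = 0, 4, 2, -10, -47/6, 161/30, 1121/180, -11/28, -20047/10080, -31679/90720, …
ICs: h(0) = 0, h′(0) = 4, h′′(0) = 4.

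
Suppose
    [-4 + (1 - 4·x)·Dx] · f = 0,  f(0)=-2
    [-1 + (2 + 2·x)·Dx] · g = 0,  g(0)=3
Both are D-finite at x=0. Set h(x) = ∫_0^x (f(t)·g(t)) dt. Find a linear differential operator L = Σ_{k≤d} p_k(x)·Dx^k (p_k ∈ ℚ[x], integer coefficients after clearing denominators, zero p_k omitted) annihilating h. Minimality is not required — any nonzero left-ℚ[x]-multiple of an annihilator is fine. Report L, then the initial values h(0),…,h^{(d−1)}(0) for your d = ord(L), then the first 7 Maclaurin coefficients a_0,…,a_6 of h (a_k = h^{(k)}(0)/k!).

f: a_k = -2, -8, -32, -128, -512, -2048, -8192, …
g: a_k = 3, 3/2, -3/8, 3/16, -15/128, 21/256, -63/1024, …
L₀ := L_f ⊗_s L_g (sym. prod.), ord ≤ 1.
h=∫h₀ ⇒ L = L₀·Dx.
L = (9 + 4·x)·Dx + (-2 + 6·x + 8·x^2)·Dx^2  (order 2).
h: a_k = 0, -6, -27/2, -143/4, -3435/32, -21981/64, -293087/256, …
ICs: h(0) = 0, h′(0) = -6.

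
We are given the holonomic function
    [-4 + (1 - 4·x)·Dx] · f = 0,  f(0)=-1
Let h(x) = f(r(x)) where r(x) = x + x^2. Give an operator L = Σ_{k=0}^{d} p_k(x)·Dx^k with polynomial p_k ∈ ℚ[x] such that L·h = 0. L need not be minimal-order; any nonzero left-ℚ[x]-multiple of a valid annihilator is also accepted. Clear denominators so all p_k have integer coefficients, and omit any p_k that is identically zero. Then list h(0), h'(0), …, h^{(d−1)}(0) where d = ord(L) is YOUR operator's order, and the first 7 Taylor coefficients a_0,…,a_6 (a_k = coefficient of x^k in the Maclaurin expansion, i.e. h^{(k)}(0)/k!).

L = (4 + 8·x) + (-1 + 4·x + 4·x^2)·Dx  (order 1).
h: a_k = -1, -4, -20, -96, -464, -2240, -10816, …
ICs: h(0) = -1.

f: a_k = -1, -4, -16, -64, -256, -1024, -4096, …
Substitute x→r, Dx→(1/r')Dx; clear ⇒ L₀.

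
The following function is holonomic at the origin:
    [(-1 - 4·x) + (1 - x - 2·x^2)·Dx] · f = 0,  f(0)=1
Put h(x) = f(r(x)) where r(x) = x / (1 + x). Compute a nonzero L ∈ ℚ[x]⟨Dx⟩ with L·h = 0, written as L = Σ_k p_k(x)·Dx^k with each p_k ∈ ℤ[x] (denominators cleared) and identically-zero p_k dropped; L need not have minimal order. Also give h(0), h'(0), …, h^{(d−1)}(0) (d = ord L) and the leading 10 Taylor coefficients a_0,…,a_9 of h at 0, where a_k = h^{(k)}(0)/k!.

L = (1 + 5·x) + (-1 - 2·x + x^2 + 2·x^3)·Dx  (order 1).
h: a_k = 1, 1, 2, 0, 4, -4, 12, -20, 44, -84, …
ICs: h(0) = 1.

f: a_k = 1, 1, 3, 5, 11, 21, 43, 85, 171, 341, …
Substitute x→r, Dx→(1/r')Dx; clear ⇒ L₀.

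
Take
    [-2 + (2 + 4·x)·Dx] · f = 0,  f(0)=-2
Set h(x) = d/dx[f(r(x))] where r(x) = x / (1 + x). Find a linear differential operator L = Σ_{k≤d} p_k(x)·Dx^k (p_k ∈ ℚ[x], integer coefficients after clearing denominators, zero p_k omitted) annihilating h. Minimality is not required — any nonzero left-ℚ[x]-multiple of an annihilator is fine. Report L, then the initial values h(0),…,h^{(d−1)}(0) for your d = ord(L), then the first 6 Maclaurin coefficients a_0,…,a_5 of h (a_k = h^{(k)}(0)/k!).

L = (-3 - 6·x) + (-1 - 4·x - 3·x^2)·Dx  (order 1).
h: a_k = -2, 6, -15, 37, -375/4, 981/4, …
ICs: h(0) = -2.

f: a_k = -2, -2, 1, -1, 5/4, -7/4, …
h₀=f(r): pull back L_f along r ⇒ L₀.
h=h₀': d/dx-closure on L₀ ⇒ L.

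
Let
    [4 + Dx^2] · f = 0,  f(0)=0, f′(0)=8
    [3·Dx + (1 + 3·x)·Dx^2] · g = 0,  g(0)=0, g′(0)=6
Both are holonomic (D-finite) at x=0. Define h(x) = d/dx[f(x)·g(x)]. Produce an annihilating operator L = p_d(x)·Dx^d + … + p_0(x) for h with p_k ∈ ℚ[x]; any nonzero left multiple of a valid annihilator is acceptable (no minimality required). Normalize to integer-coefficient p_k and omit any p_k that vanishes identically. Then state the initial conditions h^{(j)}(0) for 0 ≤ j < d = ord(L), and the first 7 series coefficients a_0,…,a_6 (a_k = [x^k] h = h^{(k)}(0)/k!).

f: a_k = 0, 8, 0, -16/3, 0, 16/15, 0, …
g: a_k = 0, 6, -9, 18, -81/2, 486/5, -243, …
Sym-product of L_f,L_g gives L₀ (≤ ord 4).
Derive L from L₀ (diff closure).
L = (-21880 - 49536·x - 195264·x^2 - 252288·x^3 + 225504·x^4 + 746496·x^5 + 373248·x^6) + (-9384 - 44856·x - 47520·x^2 + 90720·x^3 + 311040·x^4 + 186624·x^5)·Dx + (-6026 - 16344·x - 53892·x^2 - 32832·x^3 + 182736·x^4 + 373248·x^5 + 186624·x^6)·Dx^2 + (-2346 - 11214·x - 11880·x^2 + 22680·x^3 + 77760·x^4 + 46656·x^5)·Dx^3 + (-139 - 990·x - 1269·x^2 + 7560·x^3 + 31590·x^4 + 46656·x^5 + 23328·x^6)·Dx^4  (order 4).
h: a_k = 0, 96, -216, 448, -1380, 4128, -60816/5, …
ICs: h(0) = 0, h′(0) = 96, h′′(0) = -432, h′′′(0) = 2688.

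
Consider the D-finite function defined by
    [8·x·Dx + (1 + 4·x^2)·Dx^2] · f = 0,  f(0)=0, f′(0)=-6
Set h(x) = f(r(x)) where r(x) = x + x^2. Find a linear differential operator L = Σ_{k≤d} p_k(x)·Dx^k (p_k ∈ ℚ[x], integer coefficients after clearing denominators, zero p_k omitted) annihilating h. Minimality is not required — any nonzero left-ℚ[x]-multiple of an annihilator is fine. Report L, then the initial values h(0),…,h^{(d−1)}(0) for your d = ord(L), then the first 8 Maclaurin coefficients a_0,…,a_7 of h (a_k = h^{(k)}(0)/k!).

L = (-2 + 8·x + 32·x^2 + 48·x^3 + 24·x^4)·Dx + (1 + 2·x + 4·x^2 + 16·x^3 + 20·x^4 + 8·x^5)·Dx^2  (order 2).
h: a_k = 0, -6, -6, 8, 24, 24/5, -88, -960/7, …
ICs: h(0) = 0, h′(0) = -6.

f: a_k = 0, -6, 0, 8, 0, -96/5, 0, 384/7, …
h₀=f(r): pull back L_f along r ⇒ L₀.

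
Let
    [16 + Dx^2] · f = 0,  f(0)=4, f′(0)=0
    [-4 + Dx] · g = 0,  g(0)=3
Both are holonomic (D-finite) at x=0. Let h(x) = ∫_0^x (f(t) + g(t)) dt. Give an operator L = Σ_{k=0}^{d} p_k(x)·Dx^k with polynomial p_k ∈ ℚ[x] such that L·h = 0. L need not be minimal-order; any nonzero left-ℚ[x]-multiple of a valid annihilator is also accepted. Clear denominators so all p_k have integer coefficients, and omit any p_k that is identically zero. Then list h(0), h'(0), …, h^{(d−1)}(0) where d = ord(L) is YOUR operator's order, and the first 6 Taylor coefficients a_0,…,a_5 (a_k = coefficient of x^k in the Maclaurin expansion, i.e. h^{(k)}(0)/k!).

L = -64·Dx + 16·Dx^2 - 4·Dx^3 + Dx^4  (order 4).
h: a_k = 0, 7, 6, -8/3, 8, 224/15, …
ICs: h(0) = 0, h′(0) = 7, h′′(0) = 12, h′′′(0) = -16.

f: a_k = 4, 0, -32, 0, 128/3, 0, …
g: a_k = 3, 12, 24, 32, 32, 128/5, …
Sum ⇒ L₀ = lclm(L_f,L_g) in ℚ(x)⟨Dx⟩.
∫: right-multiply L₀ by Dx.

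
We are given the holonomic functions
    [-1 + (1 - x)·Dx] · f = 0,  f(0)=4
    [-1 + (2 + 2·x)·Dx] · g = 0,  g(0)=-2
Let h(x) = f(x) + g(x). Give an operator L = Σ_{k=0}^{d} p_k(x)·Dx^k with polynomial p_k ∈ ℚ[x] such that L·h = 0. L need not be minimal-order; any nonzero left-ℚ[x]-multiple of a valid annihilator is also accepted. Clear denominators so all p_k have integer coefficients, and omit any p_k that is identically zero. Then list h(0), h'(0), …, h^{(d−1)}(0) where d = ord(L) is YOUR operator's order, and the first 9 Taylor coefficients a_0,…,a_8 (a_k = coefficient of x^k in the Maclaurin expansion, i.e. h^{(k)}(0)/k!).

f: a_k = 4, 4, 4, 4, 4, 4, 4, 4, 4, …
g: a_k = -2, -1, 1/4, -1/8, 5/64, -7/128, 21/512, -33/1024, 429/16384, …
Sum ⇒ L₀ = lclm(L_f,L_g) in ℚ(x)⟨Dx⟩.
L = (-5 - 3·x) + (9 + 14·x + 9·x^2)·Dx + (-2 - 6·x + 2·x^2 + 6·x^3)·Dx^2  (order 2).
h: a_k = 2, 3, 17/4, 31/8, 261/64, 505/128, 2069/512, 4063/1024, 65965/16384, …
ICs: h(0) = 2, h′(0) = 3.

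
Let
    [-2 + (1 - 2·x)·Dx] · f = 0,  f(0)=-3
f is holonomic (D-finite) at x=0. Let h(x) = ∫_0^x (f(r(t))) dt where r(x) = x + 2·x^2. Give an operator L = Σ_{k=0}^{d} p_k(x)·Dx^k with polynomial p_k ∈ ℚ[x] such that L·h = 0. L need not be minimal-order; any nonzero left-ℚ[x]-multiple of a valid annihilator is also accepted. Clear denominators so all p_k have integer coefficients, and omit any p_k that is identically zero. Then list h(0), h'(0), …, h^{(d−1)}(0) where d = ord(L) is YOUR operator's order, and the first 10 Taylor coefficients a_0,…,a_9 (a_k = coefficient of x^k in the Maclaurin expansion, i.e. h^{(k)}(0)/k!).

f: a_k = -3, -6, -12, -24, -48, -96, -192, -384, -768, -1536, …
h₀=f(r): pull back L_f along r ⇒ L₀.
h=∫h₀ ⇒ L = L₀·Dx.
L = (2 + 8·x)·Dx + (-1 + 2·x + 4·x^2)·Dx^2  (order 2).
h: a_k = 0, -3, -3, -8, -18, -48, -128, -2496/7, -1008, -8704/3, …
ICs: h(0) = 0, h′(0) = -3.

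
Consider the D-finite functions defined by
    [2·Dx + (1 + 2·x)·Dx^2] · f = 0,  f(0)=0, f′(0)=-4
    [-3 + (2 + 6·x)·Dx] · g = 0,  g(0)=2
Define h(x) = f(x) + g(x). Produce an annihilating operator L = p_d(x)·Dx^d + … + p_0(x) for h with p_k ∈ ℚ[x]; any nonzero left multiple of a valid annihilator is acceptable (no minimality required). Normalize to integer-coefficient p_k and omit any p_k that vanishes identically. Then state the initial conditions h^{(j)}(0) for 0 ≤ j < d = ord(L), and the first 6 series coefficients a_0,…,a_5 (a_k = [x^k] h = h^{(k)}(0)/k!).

L = (-6 + 36·x)·Dx + (5 + 84·x + 180·x^2)·Dx^2 + (2 + 22·x + 72·x^2 + 72·x^3)·Dx^3  (order 3).
h: a_k = 2, -1, 7/4, -47/24, 107/64, 313/640, …
ICs: h(0) = 2, h′(0) = -1, h′′(0) = 7/2.

f: a_k = 0, -4, 4, -16/3, 8, -64/5, …
g: a_k = 2, 3, -9/4, 27/8, -405/64, 1701/128, …
Sum ⇒ L₀ = lclm(L_f,L_g) in ℚ(x)⟨Dx⟩.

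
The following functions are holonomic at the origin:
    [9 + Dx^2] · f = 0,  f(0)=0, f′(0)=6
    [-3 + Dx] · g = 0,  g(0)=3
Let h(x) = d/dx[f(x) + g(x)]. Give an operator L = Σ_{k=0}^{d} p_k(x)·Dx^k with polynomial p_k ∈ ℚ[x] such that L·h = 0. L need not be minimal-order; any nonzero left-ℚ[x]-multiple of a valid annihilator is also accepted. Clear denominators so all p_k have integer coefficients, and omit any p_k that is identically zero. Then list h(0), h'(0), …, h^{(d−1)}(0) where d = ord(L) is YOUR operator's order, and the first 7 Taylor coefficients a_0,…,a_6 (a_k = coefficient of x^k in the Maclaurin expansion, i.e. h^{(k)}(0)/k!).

f: a_k = 0, 6, 0, -9, 0, 81/20, 0, …
g: a_k = 3, 9, 27/2, 27/2, 81/8, 243/40, 243/80, …
Weyl lclm of L_f,L_g ⇒ L₀ (ord ≤ 3).
h=h₀': d/dx-closure on L₀ ⇒ L.
L = 27 - 9·Dx + 3·Dx^2 - Dx^3  (order 3).
h: a_k = 15, 27, 27/2, 81/2, 405/8, 729/40, 243/80, …
ICs: h(0) = 15, h′(0) = 27, h′′(0) = 27.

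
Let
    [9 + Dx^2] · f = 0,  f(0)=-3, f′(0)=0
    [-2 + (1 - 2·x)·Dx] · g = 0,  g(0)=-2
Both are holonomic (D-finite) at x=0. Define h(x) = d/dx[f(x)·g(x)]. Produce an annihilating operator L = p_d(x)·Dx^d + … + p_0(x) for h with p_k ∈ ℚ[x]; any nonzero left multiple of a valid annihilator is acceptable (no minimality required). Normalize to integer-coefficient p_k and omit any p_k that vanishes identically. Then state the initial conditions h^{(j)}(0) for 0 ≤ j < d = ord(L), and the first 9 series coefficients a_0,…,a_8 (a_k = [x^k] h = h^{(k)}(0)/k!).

L = (1 - 36·x + 36·x^2) + (-4 + 8·x)·Dx + (1 - 4·x + 4·x^2)·Dx^2  (order 2).
h: a_k = 12, -6, -18, 33, 165/2, 3231/20, 7539/20, 48687/56, 438183/224, …
ICs: h(0) = 12, h′(0) = -6.

f: a_k = -3, 0, 27/2, 0, -81/8, 0, 243/80, 0, -2187/4480, …
g: a_k = -2, -4, -8, -16, -32, -64, -128, -256, -512, …
f·g: L₀ = L_f ⊗_s L_g, ord ≤ 2·1.
Differentiate: ansatz ord ≤ ord L₀ ⇒ L.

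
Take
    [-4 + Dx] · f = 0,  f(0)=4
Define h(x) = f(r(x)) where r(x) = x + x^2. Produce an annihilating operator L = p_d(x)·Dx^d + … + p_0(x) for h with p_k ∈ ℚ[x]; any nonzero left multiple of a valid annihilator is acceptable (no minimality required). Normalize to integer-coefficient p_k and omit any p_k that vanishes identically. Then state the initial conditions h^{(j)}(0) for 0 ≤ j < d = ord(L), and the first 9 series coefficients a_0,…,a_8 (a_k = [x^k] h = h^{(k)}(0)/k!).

L = (-4 - 8·x) + Dx  (order 1).
h: a_k = 4, 16, 48, 320/3, 608/3, 1664/5, 22144/45, 208384/315, 5760/7, …
ICs: h(0) = 4.

f: a_k = 4, 16, 32, 128/3, 128/3, 512/15, 1024/45, 4096/315, 2048/315, …
L₀ from L_f via x↦r, Dx↦r'^{-1}Dx.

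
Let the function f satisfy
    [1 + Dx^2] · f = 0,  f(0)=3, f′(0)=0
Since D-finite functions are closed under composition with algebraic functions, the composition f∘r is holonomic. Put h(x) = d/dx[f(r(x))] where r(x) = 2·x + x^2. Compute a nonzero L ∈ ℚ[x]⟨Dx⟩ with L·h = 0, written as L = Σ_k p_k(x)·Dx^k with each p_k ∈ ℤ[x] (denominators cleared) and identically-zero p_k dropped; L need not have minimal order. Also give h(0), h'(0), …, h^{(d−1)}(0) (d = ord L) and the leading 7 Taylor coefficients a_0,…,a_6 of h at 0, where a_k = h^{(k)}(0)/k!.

L = (7 + 16·x + 24·x^2 + 16·x^3 + 4·x^4) + (-3 - 3·x)·Dx + (1 + 2·x + x^2)·Dx^2  (order 2).
h: a_k = 0, -12, -18, 2, 20, 82/5, 7/5, …
ICs: h(0) = 0, h′(0) = -12.

f: a_k = 3, 0, -3/2, 0, 1/8, 0, -1/240, …
Change of var in L_f (x↦r) gives L₀.
h=h₀': d/dx-closure on L₀ ⇒ L.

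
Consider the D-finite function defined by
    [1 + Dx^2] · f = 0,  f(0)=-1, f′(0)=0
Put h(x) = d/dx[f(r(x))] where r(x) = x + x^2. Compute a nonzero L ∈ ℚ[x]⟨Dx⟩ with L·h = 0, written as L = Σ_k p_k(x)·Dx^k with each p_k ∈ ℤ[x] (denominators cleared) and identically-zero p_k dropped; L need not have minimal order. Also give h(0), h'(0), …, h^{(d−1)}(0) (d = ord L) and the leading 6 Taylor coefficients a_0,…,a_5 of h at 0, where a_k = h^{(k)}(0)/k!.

L = (13 + 8·x + 24·x^2 + 32·x^3 + 16·x^4) + (-6 - 12·x)·Dx + (1 + 4·x + 4·x^2)·Dx^2  (order 2).
h: a_k = 0, 1, 3, 11/6, -5/6, -179/120, …
ICs: h(0) = 0, h′(0) = 1.

f: a_k = -1, 0, 1/2, 0, -1/24, 0, …
Change of var in L_f (x↦r) gives L₀.
Derive L from L₀ (diff closure).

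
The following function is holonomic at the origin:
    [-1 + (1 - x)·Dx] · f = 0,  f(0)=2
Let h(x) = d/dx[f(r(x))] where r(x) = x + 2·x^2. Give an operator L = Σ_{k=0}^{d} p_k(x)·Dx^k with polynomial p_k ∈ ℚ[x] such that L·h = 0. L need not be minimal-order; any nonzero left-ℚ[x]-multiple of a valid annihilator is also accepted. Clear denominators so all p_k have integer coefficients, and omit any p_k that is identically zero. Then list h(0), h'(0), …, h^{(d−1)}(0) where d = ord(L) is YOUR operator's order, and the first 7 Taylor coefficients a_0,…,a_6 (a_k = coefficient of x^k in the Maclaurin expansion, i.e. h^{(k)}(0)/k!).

L = (6 + 12·x + 24·x^2) + (-1 - 3·x + 6·x^2 + 8·x^3)·Dx  (order 1).
h: a_k = 2, 12, 30, 88, 210, 516, 1190, …
ICs: h(0) = 2.

f: a_k = 2, 2, 2, 2, 2, 2, 2, …
Substitute x→r, Dx→(1/r')Dx; clear ⇒ L₀.
h=h₀': d/dx-closure on L₀ ⇒ L.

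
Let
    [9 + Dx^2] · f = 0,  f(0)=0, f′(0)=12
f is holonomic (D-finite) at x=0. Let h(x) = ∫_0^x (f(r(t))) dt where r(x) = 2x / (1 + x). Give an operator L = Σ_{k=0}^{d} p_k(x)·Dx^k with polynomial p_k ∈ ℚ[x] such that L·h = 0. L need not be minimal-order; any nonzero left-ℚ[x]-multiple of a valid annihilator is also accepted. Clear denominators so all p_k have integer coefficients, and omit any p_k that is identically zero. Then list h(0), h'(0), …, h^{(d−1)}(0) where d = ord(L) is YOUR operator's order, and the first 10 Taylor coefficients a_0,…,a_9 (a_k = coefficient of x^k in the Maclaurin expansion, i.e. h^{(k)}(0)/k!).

L = 36·Dx + (2 + 6·x + 6·x^2 + 2·x^3)·Dx^2 + (1 + 4·x + 6·x^2 + 4·x^3 + x^4)·Dx^3  (order 3).
h: a_k = 0, 0, 12, -8, -30, 408/5, -484/5, 120/7, 6693/35, -7528/15, …
ICs: h(0) = 0, h′(0) = 0, h′′(0) = 24.

f: a_k = 0, 12, 0, -18, 0, 81/10, 0, -243/140, 0, 243/1120, …
h₀=f(r): pull back L_f along r ⇒ L₀.
h=∫₀ˣh₀: take L = L₀·Dx.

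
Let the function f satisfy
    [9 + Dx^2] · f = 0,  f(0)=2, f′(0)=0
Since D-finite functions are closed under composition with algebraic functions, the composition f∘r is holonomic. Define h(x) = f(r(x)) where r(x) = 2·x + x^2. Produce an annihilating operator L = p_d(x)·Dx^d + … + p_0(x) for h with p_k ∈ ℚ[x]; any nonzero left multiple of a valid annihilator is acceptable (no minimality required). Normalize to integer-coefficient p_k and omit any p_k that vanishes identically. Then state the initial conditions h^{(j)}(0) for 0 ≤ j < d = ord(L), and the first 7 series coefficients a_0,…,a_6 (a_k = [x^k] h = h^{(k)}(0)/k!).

f: a_k = 2, 0, -9, 0, 27/4, 0, -81/40, …
f∘r: x↦r, Dx↦Dx/r' in L_f ⇒ L₀.
L = (36 + 108·x + 108·x^2 + 36·x^3) - Dx + (1 + x)·Dx^2  (order 2).
h: a_k = 2, 0, -36, -36, 99, 216, 162/5, …
ICs: h(0) = 2, h′(0) = 0.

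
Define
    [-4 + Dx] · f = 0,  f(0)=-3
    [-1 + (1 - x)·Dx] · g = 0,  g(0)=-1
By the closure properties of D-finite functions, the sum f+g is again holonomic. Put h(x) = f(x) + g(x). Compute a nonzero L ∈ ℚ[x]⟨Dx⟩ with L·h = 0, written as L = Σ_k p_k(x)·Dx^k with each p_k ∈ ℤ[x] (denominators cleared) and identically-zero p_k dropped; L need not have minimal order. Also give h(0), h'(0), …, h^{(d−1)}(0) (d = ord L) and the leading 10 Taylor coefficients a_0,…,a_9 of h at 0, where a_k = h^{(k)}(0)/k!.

f: a_k = -3, -12, -24, -32, -32, -128/5, -256/15, -1024/105, -512/105, -2048/945, …
g: a_k = -1, -1, -1, -1, -1, -1, -1, -1, -1, -1, …
Weyl lclm of L_f,L_g ⇒ L₀ (ord ≤ 2).
L = (-8 + 16·x) + (14 - 32·x + 16·x^2)·Dx + (-3 + 7·x - 4·x^2)·Dx^2  (order 2).
h: a_k = -4, -13, -25, -33, -33, -133/5, -271/15, -1129/105, -617/105, -2993/945, …
ICs: h(0) = -4, h′(0) = -13.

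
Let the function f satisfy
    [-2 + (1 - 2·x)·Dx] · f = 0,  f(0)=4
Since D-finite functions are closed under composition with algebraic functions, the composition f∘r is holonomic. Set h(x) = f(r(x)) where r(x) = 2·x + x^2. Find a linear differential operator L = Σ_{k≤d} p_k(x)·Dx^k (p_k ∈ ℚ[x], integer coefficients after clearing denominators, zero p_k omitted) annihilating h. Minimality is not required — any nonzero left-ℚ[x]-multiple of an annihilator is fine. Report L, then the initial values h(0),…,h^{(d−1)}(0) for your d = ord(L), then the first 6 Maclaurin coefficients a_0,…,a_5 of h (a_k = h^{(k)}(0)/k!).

f: a_k = 4, 8, 16, 32, 64, 128, …
Change of var in L_f (x↦r) gives L₀.
L = (4 + 4·x) + (-1 + 4·x + 2·x^2)·Dx  (order 1).
h: a_k = 4, 16, 72, 320, 1424, 6336, …
ICs: h(0) = 4.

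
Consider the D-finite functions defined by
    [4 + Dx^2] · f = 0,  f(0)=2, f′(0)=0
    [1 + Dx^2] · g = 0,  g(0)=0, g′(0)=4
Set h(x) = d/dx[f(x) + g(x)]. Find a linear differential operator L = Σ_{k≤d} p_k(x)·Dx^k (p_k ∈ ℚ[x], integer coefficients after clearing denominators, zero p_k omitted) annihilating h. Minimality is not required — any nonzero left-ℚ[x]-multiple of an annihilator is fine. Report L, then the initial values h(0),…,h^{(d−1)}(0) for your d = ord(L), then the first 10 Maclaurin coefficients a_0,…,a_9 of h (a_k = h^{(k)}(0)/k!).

L = 4 + 5·Dx^2 + Dx^4  (order 4).
h: a_k = 4, -8, -2, 16/3, 1/6, -16/15, -1/180, 32/315, 1/10080, -16/2835, …
ICs: h(0) = 4, h′(0) = -8, h′′(0) = -4, h′′′(0) = 32.

f: a_k = 2, 0, -4, 0, 4/3, 0, -8/45, 0, 4/315, 0, …
g: a_k = 0, 4, 0, -2/3, 0, 1/30, 0, -1/1260, 0, 1/90720, …
Sum ⇒ L₀ = lclm(L_f,L_g) in ℚ(x)⟨Dx⟩.
h=h₀': d/dx-closure on L₀ ⇒ L.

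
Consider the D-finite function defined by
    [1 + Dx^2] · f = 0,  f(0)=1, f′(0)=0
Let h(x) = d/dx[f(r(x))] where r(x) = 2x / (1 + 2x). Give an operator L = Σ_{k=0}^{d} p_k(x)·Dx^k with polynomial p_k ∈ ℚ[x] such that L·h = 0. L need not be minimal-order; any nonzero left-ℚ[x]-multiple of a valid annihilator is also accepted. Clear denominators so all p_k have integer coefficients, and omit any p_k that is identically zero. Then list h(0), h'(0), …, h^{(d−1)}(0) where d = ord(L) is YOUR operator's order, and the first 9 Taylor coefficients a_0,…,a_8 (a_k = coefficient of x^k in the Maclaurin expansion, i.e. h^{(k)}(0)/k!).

L = (28 + 96·x + 96·x^2) + (12 + 72·x + 144·x^2 + 96·x^3)·Dx + (1 + 8·x + 24·x^2 + 32·x^3 + 16·x^4)·Dx^2  (order 2).
h: a_k = 0, -4, 24, -280/3, 880/3, -12008/15, 9744/5, -267184/63, 281312/35, …
ICs: h(0) = 0, h′(0) = -4.

f: a_k = 1, 0, -1/2, 0, 1/24, 0, -1/720, 0, 1/40320, …
h₀=f(r): pull back L_f along r ⇒ L₀.
h=h₀': d/dx-closure on L₀ ⇒ L.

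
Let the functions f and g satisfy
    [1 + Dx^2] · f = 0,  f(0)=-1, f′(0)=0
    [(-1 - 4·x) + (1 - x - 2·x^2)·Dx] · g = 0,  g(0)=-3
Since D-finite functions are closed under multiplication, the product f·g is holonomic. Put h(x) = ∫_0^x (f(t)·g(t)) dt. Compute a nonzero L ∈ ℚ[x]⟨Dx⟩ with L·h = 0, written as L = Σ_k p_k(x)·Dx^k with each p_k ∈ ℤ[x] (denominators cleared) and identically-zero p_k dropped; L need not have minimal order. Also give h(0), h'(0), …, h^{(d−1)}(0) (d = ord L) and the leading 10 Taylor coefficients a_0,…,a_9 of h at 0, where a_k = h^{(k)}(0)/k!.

f: a_k = -1, 0, 1/2, 0, -1/24, 0, 1/720, 0, -1/40320, 0, …
g: a_k = -3, -3, -9, -15, -33, -63, -129, -255, -513, -1023, …
Sym-product of L_f,L_g gives L₀ (≤ ord 2).
h=∫h₀ ⇒ L = L₀·Dx.
L = (3 + x + 2·x^2)·Dx + (2 + 8·x)·Dx^2 + (-1 + x + 2·x^2)·Dx^3  (order 3).
h: a_k = 0, 3, 3/2, 5/2, 27/8, 229/40, 445/48, 27089/1680, 53789/1920, 6046153/120960, …
ICs: h(0) = 0, h′(0) = 3, h′′(0) = 3.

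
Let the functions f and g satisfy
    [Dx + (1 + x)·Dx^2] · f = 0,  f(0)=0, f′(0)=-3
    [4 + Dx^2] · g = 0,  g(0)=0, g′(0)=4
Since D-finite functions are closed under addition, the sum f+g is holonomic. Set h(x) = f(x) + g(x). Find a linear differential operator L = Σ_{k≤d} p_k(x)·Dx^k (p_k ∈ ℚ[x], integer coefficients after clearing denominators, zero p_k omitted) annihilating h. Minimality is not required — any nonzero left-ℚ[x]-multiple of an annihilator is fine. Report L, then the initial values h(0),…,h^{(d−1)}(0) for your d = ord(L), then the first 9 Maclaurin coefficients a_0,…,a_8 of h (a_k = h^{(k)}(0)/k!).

f: a_k = 0, -3, 3/2, -1, 3/4, -3/5, 1/2, -3/7, 3/8, …
g: a_k = 0, 4, 0, -8/3, 0, 8/15, 0, -16/315, 0, …
L₀ := lclm(L_f,L_g); ord L₀ ≤ 2+2.
L = (20 + 16·x + 8·x^2)·Dx + (12 + 28·x + 24·x^2 + 8·x^3)·Dx^2 + (5 + 4·x + 2·x^2)·Dx^3 + (3 + 7·x + 6·x^2 + 2·x^3)·Dx^4  (order 4).
h: a_k = 0, 1, 3/2, -11/3, 3/4, -1/15, 1/2, -151/315, 3/8, …
ICs: h(0) = 0, h′(0) = 1, h′′(0) = 3, h′′′(0) = -22.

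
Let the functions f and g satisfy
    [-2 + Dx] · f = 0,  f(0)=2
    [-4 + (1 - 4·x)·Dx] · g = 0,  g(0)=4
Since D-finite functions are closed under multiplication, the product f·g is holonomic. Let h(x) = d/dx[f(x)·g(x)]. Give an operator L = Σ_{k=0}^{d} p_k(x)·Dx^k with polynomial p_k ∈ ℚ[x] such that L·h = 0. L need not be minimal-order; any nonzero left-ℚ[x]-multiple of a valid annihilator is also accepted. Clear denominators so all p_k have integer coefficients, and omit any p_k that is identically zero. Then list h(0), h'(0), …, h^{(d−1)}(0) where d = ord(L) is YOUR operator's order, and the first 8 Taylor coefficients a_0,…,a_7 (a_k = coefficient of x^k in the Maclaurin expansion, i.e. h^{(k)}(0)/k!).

L = (26 - 48·x + 32·x^2) + (-3 + 16·x - 16·x^2)·Dx  (order 1).
h: a_k = 48, 416, 2528, 13504, 202592/3, 4862272/15, 22690624/15, 2178300032/315, …
ICs: h(0) = 48.

f: a_k = 2, 4, 4, 8/3, 4/3, 8/15, 8/45, 16/315, …
g: a_k = 4, 16, 64, 256, 1024, 4096, 16384, 65536, …
h₀=f·g: eliminate ⇒ L₀, order ≤ 1·1.
Derive L from L₀ (diff closure).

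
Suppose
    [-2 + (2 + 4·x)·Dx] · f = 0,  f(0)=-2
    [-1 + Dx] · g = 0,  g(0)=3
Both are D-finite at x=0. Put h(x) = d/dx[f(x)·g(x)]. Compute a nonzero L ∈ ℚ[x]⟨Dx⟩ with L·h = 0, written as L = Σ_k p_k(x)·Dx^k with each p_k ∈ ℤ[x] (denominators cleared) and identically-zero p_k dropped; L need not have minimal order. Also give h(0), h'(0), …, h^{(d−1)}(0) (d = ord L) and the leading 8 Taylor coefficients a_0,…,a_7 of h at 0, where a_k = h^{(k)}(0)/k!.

L = (1 + 4·x + 2·x^2) + (-1 - 3·x - 2·x^2)·Dx  (order 1).
h: a_k = -12, -12, -12, 4, -14, 122/5, -694/15, 9182/105, …
ICs: h(0) = -12.

f: a_k = -2, -2, 1, -1, 5/4, -7/4, 21/8, -33/8, …
g: a_k = 3, 3, 3/2, 1/2, 1/8, 1/40, 1/240, 1/1680, …
f·g: L₀ = L_f ⊗_s L_g, ord ≤ 1·1.
h₀' ⇒ L via d/dx closure of L₀.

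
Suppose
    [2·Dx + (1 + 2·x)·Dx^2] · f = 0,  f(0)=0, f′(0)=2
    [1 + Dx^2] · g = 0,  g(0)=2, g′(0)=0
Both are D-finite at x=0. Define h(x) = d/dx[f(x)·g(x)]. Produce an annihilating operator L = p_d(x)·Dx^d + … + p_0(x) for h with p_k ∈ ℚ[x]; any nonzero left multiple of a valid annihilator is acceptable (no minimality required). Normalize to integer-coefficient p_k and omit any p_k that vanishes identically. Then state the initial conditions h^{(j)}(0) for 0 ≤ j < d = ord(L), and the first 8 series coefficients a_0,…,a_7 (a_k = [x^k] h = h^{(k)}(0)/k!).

L = (-52 - 31·x - 87·x^2 - 96·x^3 - 8·x^4 + 48·x^5 + 16·x^6) + (-33 - 98·x - 80·x^2 + 80·x^4 + 32·x^5)·Dx + (-55 - 46·x - 110·x^2 - 96·x^3 + 32·x^4 + 96·x^5 + 32·x^6)·Dx^2 + (-33 - 98·x - 80·x^2 + 80·x^4 + 32·x^5)·Dx^3 + (-3 - 15·x - 23·x^2 + 40·x^4 + 48·x^5 + 16·x^6)·Dx^4  (order 4).
h: a_k = 4, -8, 10, -24, 103/2, -105, 12763/60, -19318/45, …
ICs: h(0) = 4, h′(0) = -8, h′′(0) = 20, h′′′(0) = -144.

f: a_k = 0, 2, -2, 8/3, -4, 32/5, -32/3, 128/7, …
g: a_k = 2, 0, -1, 0, 1/12, 0, -1/360, 0, …
Sym-product of L_f,L_g gives L₀ (≤ ord 4).
Differentiate: ansatz ord ≤ ord L₀ ⇒ L.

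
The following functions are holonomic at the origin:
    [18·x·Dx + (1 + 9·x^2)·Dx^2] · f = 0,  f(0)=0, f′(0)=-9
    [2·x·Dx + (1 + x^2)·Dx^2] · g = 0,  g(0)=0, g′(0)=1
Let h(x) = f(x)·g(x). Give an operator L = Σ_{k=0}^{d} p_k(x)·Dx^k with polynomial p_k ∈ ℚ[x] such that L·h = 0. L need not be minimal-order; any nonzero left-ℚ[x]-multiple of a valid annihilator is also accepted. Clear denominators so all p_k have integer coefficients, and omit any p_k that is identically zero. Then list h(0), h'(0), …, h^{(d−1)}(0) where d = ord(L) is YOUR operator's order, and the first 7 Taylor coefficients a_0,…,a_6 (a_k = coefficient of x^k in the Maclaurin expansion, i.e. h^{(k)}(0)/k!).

f: a_k = 0, -9, 0, 27, 0, -729/5, 0, …
g: a_k = 0, 1, 0, -1/3, 0, 1/5, 0, …
L₀ := L_f ⊗_s L_g (sym. prod.), ord ≤ 4.
L = (-216·x - 3600·x^3 - 5184·x^5 + 6480·x^7 + 17496·x^9)·Dx + (-40 - 1452·x^2 - 6480·x^4 - 4536·x^6 + 22680·x^8 + 26244·x^10)·Dx^2 + (-80·x - 980·x^3 - 2160·x^5 + 2952·x^7 + 12960·x^9 + 8748·x^11)·Dx^3 + (-1 - 20·x^2 - 109·x^4 + 981·x^8 + 1620·x^10 + 729·x^12)·Dx^4  (order 4).
h: a_k = 0, 0, -9, 0, 30, 0, -783/5, …
ICs: h(0) = 0, h′(0) = 0, h′′(0) = -18, h′′′(0) = 0.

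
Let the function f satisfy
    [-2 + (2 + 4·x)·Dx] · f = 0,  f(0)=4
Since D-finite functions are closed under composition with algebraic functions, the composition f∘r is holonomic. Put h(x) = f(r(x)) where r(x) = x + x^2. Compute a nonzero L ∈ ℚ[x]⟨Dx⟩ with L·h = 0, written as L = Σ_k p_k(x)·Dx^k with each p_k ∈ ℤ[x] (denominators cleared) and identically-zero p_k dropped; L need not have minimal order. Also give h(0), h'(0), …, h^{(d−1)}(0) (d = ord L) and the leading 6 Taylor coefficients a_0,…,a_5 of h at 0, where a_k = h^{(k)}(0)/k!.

f: a_k = 4, 4, -2, 2, -5/2, 7/2, …
Change of var in L_f (x↦r) gives L₀.
L = (-1 - 2·x) + (1 + 2·x + 2·x^2)·Dx  (order 1).
h: a_k = 4, 4, 2, -2, 3/2, -1/2, …
ICs: h(0) = 4.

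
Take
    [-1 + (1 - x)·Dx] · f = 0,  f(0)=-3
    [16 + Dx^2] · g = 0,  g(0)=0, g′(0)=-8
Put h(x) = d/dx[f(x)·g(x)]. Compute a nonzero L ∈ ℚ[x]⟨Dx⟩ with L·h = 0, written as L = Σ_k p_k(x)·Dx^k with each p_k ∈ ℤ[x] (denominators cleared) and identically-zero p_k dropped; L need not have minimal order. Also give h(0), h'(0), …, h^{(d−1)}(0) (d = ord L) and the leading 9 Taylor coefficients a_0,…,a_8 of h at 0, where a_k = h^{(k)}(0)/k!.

L = (14 - 32·x + 16·x^2) + (-2 + 2·x)·Dx + (1 - 2·x + x^2)·Dx^2  (order 2).
h: a_k = 24, 48, -120, -160, 56, 336/5, -872/15, -6976/105, -536/15, …
ICs: h(0) = 24, h′(0) = 48.

f: a_k = -3, -3, -3, -3, -3, -3, -3, -3, -3, …
g: a_k = 0, -8, 0, 64/3, 0, -256/15, 0, 2048/315, 0, …
Sym-product of L_f,L_g gives L₀ (≤ ord 2).
Differentiate: ansatz ord ≤ ord L₀ ⇒ L.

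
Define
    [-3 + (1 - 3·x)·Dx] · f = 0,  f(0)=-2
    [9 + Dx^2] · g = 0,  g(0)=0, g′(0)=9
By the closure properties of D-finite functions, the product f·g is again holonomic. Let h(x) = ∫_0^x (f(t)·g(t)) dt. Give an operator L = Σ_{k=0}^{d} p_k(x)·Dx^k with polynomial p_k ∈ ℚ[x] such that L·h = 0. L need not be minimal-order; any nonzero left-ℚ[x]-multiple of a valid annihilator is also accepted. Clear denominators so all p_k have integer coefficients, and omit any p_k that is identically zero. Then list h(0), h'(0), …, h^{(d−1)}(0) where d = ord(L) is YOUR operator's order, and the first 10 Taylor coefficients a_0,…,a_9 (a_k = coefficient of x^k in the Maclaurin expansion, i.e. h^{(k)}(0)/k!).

L = (-9 + 27·x)·Dx + 6·Dx^2 + (-1 + 3·x)·Dx^3  (order 3).
h: a_k = 0, 0, -9, -18, -135/4, -81, -8181/40, -73629/140, -3091689/2240, -1030563/280, …
ICs: h(0) = 0, h′(0) = 0, h′′(0) = -18.

f: a_k = -2, -6, -18, -54, -162, -486, -1458, -4374, -13122, -39366, …
g: a_k = 0, 9, 0, -27/2, 0, 243/40, 0, -729/560, 0, 729/4480, …
L₀ := L_f ⊗_s L_g (sym. prod.), ord ≤ 2.
Integrate: L := L₀·Dx.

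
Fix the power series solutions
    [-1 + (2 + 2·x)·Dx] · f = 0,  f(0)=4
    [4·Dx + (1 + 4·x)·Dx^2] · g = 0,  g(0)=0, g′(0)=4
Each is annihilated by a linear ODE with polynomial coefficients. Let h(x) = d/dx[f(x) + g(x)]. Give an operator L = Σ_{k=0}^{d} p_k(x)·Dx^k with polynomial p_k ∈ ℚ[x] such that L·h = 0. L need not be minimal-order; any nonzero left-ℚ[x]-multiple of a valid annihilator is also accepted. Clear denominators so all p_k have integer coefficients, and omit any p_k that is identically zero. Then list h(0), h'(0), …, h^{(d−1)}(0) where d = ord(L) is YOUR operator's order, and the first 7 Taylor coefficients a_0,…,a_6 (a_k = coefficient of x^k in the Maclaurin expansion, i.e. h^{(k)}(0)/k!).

L = (52 + 16·x) + (125 + 232·x + 80·x^2)·Dx + (14 + 78·x + 96·x^2 + 32·x^3)·Dx^2  (order 2).
h: a_k = 6, -17, 259/4, -2053/8, 65571/64, -524351/128, 8388839/512, …
ICs: h(0) = 6, h′(0) = -17.

f: a_k = 4, 2, -1/2, 1/4, -5/32, 7/64, -21/256, …
g: a_k = 0, 4, -8, 64/3, -64, 1024/5, -2048/3, …
f+g: L₀ = lclm(L_f,L_g), ord ≤ 1+2.
Differentiate: ansatz ord ≤ ord L₀ ⇒ L.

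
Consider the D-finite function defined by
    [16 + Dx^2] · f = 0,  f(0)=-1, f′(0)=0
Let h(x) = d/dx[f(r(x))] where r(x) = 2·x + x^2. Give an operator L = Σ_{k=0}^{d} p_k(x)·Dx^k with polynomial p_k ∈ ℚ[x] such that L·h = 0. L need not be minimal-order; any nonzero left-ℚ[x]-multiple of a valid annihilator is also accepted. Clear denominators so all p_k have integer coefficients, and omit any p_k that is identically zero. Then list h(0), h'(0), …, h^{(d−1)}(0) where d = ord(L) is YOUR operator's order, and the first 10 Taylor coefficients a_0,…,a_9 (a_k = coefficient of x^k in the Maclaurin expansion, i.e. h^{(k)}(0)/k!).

L = (67 + 256·x + 384·x^2 + 256·x^3 + 64·x^4) + (-3 - 3·x)·Dx + (1 + 2·x + x^2)·Dx^2  (order 2).
h: a_k = 0, 64, 96, -1952/3, -5120/3, 9728/15, 105728/15, 2365184/315, -237568/35, -64509952/2835, …
ICs: h(0) = 0, h′(0) = 64.

f: a_k = -1, 0, 8, 0, -32/3, 0, 256/45, 0, -512/315, 0, …
Substitute x→r, Dx→(1/r')Dx; clear ⇒ L₀.
h₀' ⇒ L via d/dx closure of L₀.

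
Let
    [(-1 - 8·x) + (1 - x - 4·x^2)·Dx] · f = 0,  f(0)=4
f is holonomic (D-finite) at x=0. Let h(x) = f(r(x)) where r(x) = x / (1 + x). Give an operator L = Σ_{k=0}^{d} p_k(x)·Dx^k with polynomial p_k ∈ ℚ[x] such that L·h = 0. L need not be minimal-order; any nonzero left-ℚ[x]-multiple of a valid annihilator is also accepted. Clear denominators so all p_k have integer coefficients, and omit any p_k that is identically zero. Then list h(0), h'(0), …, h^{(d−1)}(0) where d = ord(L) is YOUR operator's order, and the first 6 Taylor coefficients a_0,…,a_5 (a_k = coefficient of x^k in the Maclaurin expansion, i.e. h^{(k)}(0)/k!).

L = (1 + 9·x) + (-1 - 2·x + 3·x^2 + 4·x^3)·Dx  (order 1).
h: a_k = 4, 4, 16, 0, 64, -64, …
ICs: h(0) = 4.

f: a_k = 4, 4, 20, 36, 116, 260, …
Substitute x→r, Dx→(1/r')Dx; clear ⇒ L₀.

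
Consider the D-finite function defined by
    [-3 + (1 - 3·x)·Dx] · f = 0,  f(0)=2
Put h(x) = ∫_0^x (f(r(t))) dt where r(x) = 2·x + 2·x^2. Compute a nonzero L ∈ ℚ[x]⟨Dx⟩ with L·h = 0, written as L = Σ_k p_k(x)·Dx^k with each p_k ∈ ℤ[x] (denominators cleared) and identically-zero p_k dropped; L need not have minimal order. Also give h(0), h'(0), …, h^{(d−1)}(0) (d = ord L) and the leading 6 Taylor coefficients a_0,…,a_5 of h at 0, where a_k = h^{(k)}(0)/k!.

L = (6 + 12·x)·Dx + (-1 + 6·x + 6·x^2)·Dx^2  (order 2).
h: a_k = 0, 2, 6, 28, 144, 792, …
ICs: h(0) = 0, h′(0) = 2.

f: a_k = 2, 6, 18, 54, 162, 486, …
h₀=f(r): pull back L_f along r ⇒ L₀.
Integrate: L := L₀·Dx.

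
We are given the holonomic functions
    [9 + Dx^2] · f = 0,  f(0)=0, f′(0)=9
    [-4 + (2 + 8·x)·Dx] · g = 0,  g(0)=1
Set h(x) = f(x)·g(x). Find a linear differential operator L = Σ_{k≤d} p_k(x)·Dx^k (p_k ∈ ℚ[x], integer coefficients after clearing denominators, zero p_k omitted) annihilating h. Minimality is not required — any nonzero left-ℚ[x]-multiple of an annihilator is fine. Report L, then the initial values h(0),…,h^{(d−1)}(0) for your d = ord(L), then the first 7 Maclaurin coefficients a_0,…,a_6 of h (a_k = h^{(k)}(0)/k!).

f: a_k = 0, 9, 0, -27/2, 0, 243/40, 0, …
g: a_k = 1, 2, -2, 4, -10, 28, -84, …
f·g: L₀ = L_f ⊗_s L_g, ord ≤ 2·1.
L = (21 + 72·x + 144·x^2) + (-4 - 16·x)·Dx + (1 + 8·x + 16·x^2)·Dx^2  (order 2).
h: a_k = 0, 9, 18, -63/2, 9, -2277/40, 4203/20, …
ICs: h(0) = 0, h′(0) = 9.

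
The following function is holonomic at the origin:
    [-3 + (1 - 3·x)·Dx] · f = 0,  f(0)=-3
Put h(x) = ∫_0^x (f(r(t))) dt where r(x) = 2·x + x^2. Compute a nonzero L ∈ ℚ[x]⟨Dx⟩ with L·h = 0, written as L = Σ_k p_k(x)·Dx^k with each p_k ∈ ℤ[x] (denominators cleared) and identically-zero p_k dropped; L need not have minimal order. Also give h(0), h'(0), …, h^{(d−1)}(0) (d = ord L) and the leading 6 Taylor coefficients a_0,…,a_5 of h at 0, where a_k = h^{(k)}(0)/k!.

f: a_k = -3, -9, -27, -81, -243, -729, …
f∘r: x↦r, Dx↦Dx/r' in L_f ⇒ L₀.
∫: right-multiply L₀ by Dx.
L = (6 + 6·x)·Dx + (-1 + 6·x + 3·x^2)·Dx^2  (order 2).
h: a_k = 0, -3, -9, -39, -189, -4887/5, …
ICs: h(0) = 0, h′(0) = -3.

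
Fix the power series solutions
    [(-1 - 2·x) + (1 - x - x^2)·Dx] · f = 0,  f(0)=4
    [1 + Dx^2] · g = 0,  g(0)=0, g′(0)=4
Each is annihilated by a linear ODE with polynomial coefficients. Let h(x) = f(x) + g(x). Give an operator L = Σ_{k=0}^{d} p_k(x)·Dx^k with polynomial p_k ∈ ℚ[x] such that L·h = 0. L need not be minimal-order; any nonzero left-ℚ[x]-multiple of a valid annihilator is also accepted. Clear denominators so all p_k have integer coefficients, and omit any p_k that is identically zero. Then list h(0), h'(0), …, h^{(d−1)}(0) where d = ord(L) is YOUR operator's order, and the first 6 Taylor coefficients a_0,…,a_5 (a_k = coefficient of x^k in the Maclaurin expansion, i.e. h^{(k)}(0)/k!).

f: a_k = 4, 4, 8, 12, 20, 32, …
g: a_k = 0, 4, 0, -2/3, 0, 1/30, …
Sum ⇒ L₀ = lclm(L_f,L_g) in ℚ(x)⟨Dx⟩.
L = (19 + 48·x + 31·x^2 + 24·x^3 + 5·x^4 + 2·x^5) + (-5 + x + 4·x^2 + 7·x^3 + 6·x^4 + 3·x^5 + x^6)·Dx + (19 + 48·x + 31·x^2 + 24·x^3 + 5·x^4 + 2·x^5)·Dx^2 + (-5 + x + 4·x^2 + 7·x^3 + 6·x^4 + 3·x^5 + x^6)·Dx^3  (order 3).
h: a_k = 4, 8, 8, 34/3, 20, 961/30, …
ICs: h(0) = 4, h′(0) = 8, h′′(0) = 16.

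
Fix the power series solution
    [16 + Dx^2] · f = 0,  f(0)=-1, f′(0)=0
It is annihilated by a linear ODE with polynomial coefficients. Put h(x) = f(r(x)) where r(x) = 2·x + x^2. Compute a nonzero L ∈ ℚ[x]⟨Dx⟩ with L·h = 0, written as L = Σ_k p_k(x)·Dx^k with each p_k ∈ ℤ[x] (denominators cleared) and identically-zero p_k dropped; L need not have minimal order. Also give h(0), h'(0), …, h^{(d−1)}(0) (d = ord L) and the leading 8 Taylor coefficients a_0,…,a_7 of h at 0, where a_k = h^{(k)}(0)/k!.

L = (64 + 192·x + 192·x^2 + 64·x^3) - Dx + (1 + x)·Dx^2  (order 2).
h: a_k = -1, 0, 32, 32, -488/3, -1024/3, 4864/45, 15104/15, …
ICs: h(0) = -1, h′(0) = 0.

f: a_k = -1, 0, 8, 0, -32/3, 0, 256/45, 0, …
f∘r: x↦r, Dx↦Dx/r' in L_f ⇒ L₀.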